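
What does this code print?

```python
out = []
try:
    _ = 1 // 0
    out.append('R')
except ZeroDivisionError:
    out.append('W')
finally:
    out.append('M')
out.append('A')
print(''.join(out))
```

Execution trace: 'W' (except ZeroDivisionError) → 'M' (finally) → 'A' (after the try/except). Output: WMA

Answer: WMA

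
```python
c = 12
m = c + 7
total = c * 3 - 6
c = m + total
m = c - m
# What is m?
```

Trace:
`c = 12` → c = 12
`m = c + 7` → m = 19
`total = c * 3 - 6` → total = 30
`c = m + total` → c = 49
`m = c - m` → m = 30
So m = 30

Answer: 30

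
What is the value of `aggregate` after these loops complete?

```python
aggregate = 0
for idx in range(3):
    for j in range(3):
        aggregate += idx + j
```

Sum of all idx+j for idx,j in 3x3
`aggregate` takes the values: 0 → 1 → 3 → 4 → 6 → 9 → 11 → 14 → 18

Answer: 18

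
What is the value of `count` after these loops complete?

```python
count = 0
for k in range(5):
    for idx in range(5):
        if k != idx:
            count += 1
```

5² - 5 (exclude diagonal)
`count` takes the values: 0 → 1 → 2 → 3 → 4 → 5 → 6 → 7 → 8 → 9 → 10 → 11 → 12 → 13 → 14 → 15 → 16 → 17 → 18 → 19 → 20

Answer: 20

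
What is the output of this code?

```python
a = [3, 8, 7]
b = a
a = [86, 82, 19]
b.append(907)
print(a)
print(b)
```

Key concept: rebinding vs mutation: a is rebound to a new list, b still points at the original.
Step by step:
`a = [3, 8, 7]` → a = [3, 8, 7]
`b = a` → b = [3, 8, 7] (same object as a)
`a = [86, 82, 19]` → a = [86, 82, 19]
`b.append(907)` → b = [3, 8, 7, 907]
`print(a)` → prints [86, 82, 19]
`print(b)` → prints [3, 8, 7, 907]

Answer:
[86, 82, 19]
[3, 8, 7, 907]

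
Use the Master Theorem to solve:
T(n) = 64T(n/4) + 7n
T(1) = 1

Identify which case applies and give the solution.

a=64, b=4, f(n)=7n. log_4(64) = 3. Since c=1 < 3, Case 1 applies: T(n) = Θ(n^log_b(a)) = O(n^3).

Answer: O(n^3) - Case 1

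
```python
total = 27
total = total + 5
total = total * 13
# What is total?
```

Trace:
`total = 27` → total = 27
`total = total + 5` → total = 32
`total = total * 13` → total = 416
So total = 416

Answer: 416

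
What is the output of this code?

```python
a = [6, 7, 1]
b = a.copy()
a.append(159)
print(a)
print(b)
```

Key concept: list.copy() creates independent copy.
Step by step:
`a = [6, 7, 1]` → a = [6, 7, 1]
`b = a.copy()` → b = [6, 7, 1]
`a.append(159)` → a = [6, 7, 1, 159]
`print(a)` → prints [6, 7, 1, 159]
`print(b)` → prints [6, 7, 1]

Answer:
[6, 7, 1, 159]
[6, 7, 1]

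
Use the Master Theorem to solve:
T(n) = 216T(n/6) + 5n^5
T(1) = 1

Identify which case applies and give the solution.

a=216, b=6, f(n)=5n^5. log_6(216) = 3. Since c=5 > 3 and the regularity condition holds (216(n/6)^5 = (216/6^5)n^5 with 216/6^5 < 1), Case 3 applies: T(n) = Θ(f(n)) = O(n^5).

Answer: O(n^5) - Case 3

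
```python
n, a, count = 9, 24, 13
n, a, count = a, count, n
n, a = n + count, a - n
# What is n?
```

Trace:
`n, a, count = 9, 24, 13` → n = 9; a = 24; count = 13
`n, a, count = a, count, n` → n = 24; a = 13; count = 9
`n, a = n + count, a - n` → n = 33; a = -11
So n = 33

Answer: 33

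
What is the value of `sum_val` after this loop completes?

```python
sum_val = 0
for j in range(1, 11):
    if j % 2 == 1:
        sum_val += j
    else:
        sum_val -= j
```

Add odd, subtract even
`sum_val` takes the values: 0 → 1 → -1 → 2 → -2 → 3 → -3 → 4 → -4 → 5 → -5

Answer: -5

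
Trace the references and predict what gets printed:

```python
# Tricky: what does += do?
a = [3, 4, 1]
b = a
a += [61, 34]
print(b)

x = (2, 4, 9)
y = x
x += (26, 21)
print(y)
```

Key concept: += behavior differs for mutable vs immutable.
Step by step:
`a = [3, 4, 1]` → a = [3, 4, 1]
`b = a` → b = [3, 4, 1] (same object as a)
`a += [61, 34]` → a = [3, 4, 1, 61, 34] (same object as b); b = [3, 4, 1, 61, 34] (same object as a)
`print(b)` → prints [3, 4, 1, 61, 34]
`x = (2, 4, 9)` → x = (2, 4, 9)
`y = x` → y = (2, 4, 9)
`x += (26, 21)` → x = (2, 4, 9, 26, 21)
`print(y)` → prints (2, 4, 9)

Answer:
[3, 4, 1, 61, 34]
(2, 4, 9)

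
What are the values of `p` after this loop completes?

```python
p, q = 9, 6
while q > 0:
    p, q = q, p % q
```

GCD of 9 and 6
`p` takes the values: 9 → 6 → 3

Answer: 3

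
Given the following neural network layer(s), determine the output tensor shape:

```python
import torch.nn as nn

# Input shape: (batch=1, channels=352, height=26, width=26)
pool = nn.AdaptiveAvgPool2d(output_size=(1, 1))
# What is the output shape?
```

Input: (1, 352, 26, 26) -> Output: (1, 352, 1, 1)

Answer: (1, 352, 1, 1)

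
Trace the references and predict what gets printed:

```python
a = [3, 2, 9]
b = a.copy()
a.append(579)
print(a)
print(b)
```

Key concept: list.copy() creates independent copy.
Step by step:
`a = [3, 2, 9]` → a = [3, 2, 9]
`b = a.copy()` → b = [3, 2, 9]
`a.append(579)` → a = [3, 2, 9, 579]
`print(a)` → prints [3, 2, 9, 579]
`print(b)` → prints [3, 2, 9]

Answer:
[3, 2, 9, 579]
[3, 2, 9]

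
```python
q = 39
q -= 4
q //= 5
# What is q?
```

Trace:
`q = 39` → q = 39
`q -= 4` → q = 35
`q //= 5` → q = 7
So q = 7

Answer: 7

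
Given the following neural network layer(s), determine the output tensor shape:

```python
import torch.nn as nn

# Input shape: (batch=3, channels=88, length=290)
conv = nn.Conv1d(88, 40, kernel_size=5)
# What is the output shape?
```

Input: (3, 88, 290) -> Output: (3, 40, 286)

Answer: (3, 40, 286)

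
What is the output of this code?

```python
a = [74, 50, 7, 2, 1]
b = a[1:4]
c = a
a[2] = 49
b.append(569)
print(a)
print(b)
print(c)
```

Key concept: slice vs alias.
Step by step:
`a = [74, 50, 7, 2, 1]` → a = [74, 50, 7, 2, 1]
`b = a[1:4]` → b = [50, 7, 2]
`c = a` → c = [74, 50, 7, 2, 1] (same object as a)
`a[2] = 49` → a = [74, 50, 49, 2, 1] (same object as c); c = [74, 50, 49, 2, 1] (same object as a)
`b.append(569)` → b = [50, 7, 2, 569]
`print(a)` → prints [74, 50, 49, 2, 1]
`print(b)` → prints [50, 7, 2, 569]
`print(c)` → prints [74, 50, 49, 2, 1]

Answer:
[74, 50, 49, 2, 1]
[50, 7, 2, 569]
[74, 50, 49, 2, 1]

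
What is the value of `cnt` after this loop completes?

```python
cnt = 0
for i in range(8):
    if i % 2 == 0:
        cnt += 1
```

Count numbers divisible by 2 in range(8)
`cnt` takes the values: 0 → 1 → 2 → 3 → 4

Answer: 4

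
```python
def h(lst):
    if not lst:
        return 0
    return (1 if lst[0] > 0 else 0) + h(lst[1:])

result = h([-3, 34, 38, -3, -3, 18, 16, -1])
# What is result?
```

Count of positive elements in [-3, 34, 38, -3, -3, 18, 16, -1] = 4

Answer: 4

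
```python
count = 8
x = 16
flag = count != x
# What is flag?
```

Trace:
`count = 8` → count = 8
`x = 16` → x = 16
`flag = count != x` → flag = True
So flag = True

Answer: True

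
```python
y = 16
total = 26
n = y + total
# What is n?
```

Trace:
`y = 16` → y = 16
`total = 26` → total = 26
`n = y + total` → n = 42
So n = 42

Answer: 42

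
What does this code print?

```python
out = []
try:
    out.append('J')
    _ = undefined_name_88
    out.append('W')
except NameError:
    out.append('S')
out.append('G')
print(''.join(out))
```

Execution trace: 'J' (try body) → 'S' (except NameError) → 'G' (after the try/except). Output: JSG

Answer: JSG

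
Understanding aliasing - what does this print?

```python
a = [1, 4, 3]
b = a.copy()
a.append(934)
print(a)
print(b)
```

Key concept: list.copy() creates independent copy.
Step by step:
`a = [1, 4, 3]` → a = [1, 4, 3]
`b = a.copy()` → b = [1, 4, 3]
`a.append(934)` → a = [1, 4, 3, 934]
`print(a)` → prints [1, 4, 3, 934]
`print(b)` → prints [1, 4, 3]

Answer:
[1, 4, 3, 934]
[1, 4, 3]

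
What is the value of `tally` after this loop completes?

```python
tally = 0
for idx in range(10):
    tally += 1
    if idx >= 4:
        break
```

Loop breaks when idx reaches 4, tally is 5
`tally` takes the values: 0 → 1 → 2 → 3 → 4 → 5

Answer: 5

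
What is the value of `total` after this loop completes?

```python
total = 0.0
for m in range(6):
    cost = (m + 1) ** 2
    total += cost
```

Sum of squared losses 1² + 2² + ... + 6²
`total` takes the values: 0.0 → 1.0 → 5.0 → 14.0 → 30.0 → 55.0 → 91.0

Answer: 91.0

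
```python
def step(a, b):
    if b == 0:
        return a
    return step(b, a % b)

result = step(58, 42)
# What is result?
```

step(58, 42) -> step(42, 16) -> step(16, 10) -> step(10, 6) -> step(6, 4) -> step(4, 2) -> step(2, 0) -> 2

Answer: 2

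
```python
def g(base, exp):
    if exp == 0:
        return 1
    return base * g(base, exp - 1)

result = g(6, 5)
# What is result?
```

g(6, 5) = 6 * 6 * 6 * 6 * 6 = 7776

Answer: 7776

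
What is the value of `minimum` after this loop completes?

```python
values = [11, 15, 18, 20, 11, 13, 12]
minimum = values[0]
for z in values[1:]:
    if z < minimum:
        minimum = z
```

Minimum of [11, 15, 18, 20, 11, 13, 12]
`minimum` takes the values: 11

Answer: 11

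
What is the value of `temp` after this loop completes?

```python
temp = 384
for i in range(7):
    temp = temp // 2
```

Halve 7 times: 384 // 2^7 = 3
`temp` takes the values: 384 → 192 → 96 → 48 → 24 → 12 → 6 → 3

Answer: 3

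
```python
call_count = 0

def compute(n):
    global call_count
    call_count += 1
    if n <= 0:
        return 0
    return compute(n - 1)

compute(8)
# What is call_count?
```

Linear recursion stepping by 1: 9 calls from n=8 down to ≤0.

Answer: 9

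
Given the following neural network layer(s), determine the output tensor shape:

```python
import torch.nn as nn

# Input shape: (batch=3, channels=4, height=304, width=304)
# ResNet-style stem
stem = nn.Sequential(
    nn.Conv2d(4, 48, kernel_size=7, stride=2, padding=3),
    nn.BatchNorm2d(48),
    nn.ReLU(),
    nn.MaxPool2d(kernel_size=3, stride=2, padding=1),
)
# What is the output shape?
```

Input: (3, 4, 304, 304) -> after Conv2d 7x7 stride=2: (3, 48, 152, 152) -> Output: (3, 48, 76, 76)

Answer: (3, 48, 76, 76)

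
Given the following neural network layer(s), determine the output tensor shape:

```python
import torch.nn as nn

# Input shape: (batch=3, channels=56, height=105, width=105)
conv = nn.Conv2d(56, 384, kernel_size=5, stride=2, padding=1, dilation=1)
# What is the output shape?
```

Input: (3, 56, 105, 105) -> Output: (3, 384, 52, 52)

Answer: (3, 384, 52, 52)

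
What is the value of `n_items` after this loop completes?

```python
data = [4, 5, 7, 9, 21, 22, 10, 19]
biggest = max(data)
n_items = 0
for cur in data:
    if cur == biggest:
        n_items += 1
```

Count of max value 22 in [4, 5, 7, 9, 21, 22, 10, 19]
`n_items` takes the values: 0 → 1

Answer: 1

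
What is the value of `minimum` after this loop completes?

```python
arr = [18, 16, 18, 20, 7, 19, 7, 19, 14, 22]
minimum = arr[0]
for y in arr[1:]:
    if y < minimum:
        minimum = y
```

Minimum of [18, 16, 18, 20, 7, 19, 7, 19, 14, 22]
`minimum` takes the values: 18 → 16 → 7

Answer: 7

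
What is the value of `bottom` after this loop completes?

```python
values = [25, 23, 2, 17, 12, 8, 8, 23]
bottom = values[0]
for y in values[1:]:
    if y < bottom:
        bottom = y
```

Minimum of [25, 23, 2, 17, 12, 8, 8, 23]
`bottom` takes the values: 25 → 23 → 2

Answer: 2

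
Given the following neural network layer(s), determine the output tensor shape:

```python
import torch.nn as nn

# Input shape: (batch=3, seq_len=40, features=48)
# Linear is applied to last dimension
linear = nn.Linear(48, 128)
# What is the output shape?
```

Input: (3, 40, 48) -> Output: (3, 40, 128)

Answer: (3, 40, 128)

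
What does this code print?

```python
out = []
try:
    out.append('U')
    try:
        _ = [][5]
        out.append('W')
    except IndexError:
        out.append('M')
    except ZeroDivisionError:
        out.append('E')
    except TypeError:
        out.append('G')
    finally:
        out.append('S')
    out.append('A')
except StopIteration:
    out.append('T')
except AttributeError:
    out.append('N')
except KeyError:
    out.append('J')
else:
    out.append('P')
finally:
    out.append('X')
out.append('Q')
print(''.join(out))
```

Execution trace: 'U' (try body) → 'M' (inner except IndexError) → 'S' (inner finally) → 'A' (try body, no exception) → 'P' (else) → 'X' (finally) → 'Q' (after the try/except). Output: UMSAPXQ

Answer: UMSAPXQ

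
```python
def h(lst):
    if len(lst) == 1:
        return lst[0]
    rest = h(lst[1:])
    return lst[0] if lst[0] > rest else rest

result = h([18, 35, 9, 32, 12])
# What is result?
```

Recursive max over [18, 35, 9, 32, 12] = 35

Answer: 35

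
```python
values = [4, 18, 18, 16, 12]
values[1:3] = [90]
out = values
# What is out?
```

Trace:
`values = [4, 18, 18, 16, 12]` → values = [4, 18, 18, 16, 12]
`values[1:3] = [90]` → values = [4, 90, 16, 12]
`out = values` → out = [4, 90, 16, 12]
So out = [4, 90, 16, 12]

Answer: [4, 90, 16, 12]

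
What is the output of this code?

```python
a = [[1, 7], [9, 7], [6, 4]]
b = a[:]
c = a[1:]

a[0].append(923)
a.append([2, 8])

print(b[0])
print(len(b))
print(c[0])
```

Key concept: slice with nested mutation.
Step by step:
`a = [[1, 7], [9, 7], [6, 4]]` → a = [[1, 7], [9, 7], [6, 4]]
`b = a[:]` → b = [[1, 7], [9, 7], [6, 4]]
`c = a[1:]` → c = [[9, 7], [6, 4]]
`a[0].append(923)` → a = [[1, 7, 923], [9, 7], [6, 4]]; b = [[1, 7, 923], [9, 7], [6, 4]]
`a.append([2, 8])` → a = [[1, 7, 923], [9, 7], [6, 4], [2, 8]]
`print(b[0])` → prints [1, 7, 923]
`print(len(b))` → prints 3
`print(c[0])` → prints [9, 7]

Answer:
[1, 7, 923]
3
[9, 7]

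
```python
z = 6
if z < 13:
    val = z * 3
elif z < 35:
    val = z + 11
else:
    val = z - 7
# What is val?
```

Trace:
`z = 6` → z = 6
`if z < 13: ...` → z < 13 is True → val = 18
So val = 18

Answer: 18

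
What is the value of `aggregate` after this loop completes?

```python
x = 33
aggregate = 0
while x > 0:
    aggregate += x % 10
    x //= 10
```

Sum digits of 33
`aggregate` takes the values: 0 → 3 → 6

Answer: 6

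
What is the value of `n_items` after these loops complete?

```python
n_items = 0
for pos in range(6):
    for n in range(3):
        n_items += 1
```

6 * 3 = 18
`n_items` takes the values: 0 → 1 → 2 → 3 → 4 → 5 → 6 → 7 → 8 → 9 → 10 → 11 → 12 → 13 → 14 → 15 → 16 → 17 → 18

Answer: 18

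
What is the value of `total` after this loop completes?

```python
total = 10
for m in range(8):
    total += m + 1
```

Start at 10, add 1 to 8 = 46
`total` takes the values: 10 → 11 → 13 → 16 → 20 → 25 → 31 → 38 → 46

Answer: 46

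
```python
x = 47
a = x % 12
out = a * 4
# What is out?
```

Trace:
`x = 47` → x = 47
`a = x % 12` → a = 11
`out = a * 4` → out = 44
So out = 44

Answer: 44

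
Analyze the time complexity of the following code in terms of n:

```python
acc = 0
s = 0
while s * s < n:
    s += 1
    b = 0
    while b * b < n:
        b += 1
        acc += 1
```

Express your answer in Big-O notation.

Each loop level contributes: √n × √n. Multiplying the contributions gives O(n).

Answer: O(n)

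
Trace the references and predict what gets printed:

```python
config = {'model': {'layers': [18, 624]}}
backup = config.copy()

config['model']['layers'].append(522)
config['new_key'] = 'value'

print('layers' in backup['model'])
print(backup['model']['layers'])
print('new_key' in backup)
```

Key concept: shallow copy gotcha with nested dict.
Step by step:
`config = {'model': {'layers': [18, 624]}}` → config = {'model': {'layers': [18, 624]}}
`backup = config.copy()` → backup = {'model': {'layers': [18, 624]}}
`config['model']['layers'].append(522)` → config = {'model': {'layers': [18, 624, 522]}}; backup = {'model': {'layers': [18, 624, 522]}}
`config['new_key'] = 'value'` → config = {'model': {'layers': [18, 624, 522]}, 'new_key': 'value'}
`print('layers' in backup['model'])` → prints True
`print(backup['model']['layers'])` → prints [18, 624, 522]
`print('new_key' in backup)` → prints False

Answer:
True
[18, 624, 522]
False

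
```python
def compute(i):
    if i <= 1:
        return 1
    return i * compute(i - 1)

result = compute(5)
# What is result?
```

compute(5) = 5 * 4 * 3 * 2 * 1 = 120

Answer: 120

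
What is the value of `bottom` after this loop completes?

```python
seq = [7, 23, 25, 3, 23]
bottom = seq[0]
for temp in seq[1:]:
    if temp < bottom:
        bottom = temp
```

Minimum of [7, 23, 25, 3, 23]
`bottom` takes the values: 7 → 3

Answer: 3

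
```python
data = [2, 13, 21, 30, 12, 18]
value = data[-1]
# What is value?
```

Trace:
`data = [2, 13, 21, 30, 12, 18]` → data = [2, 13, 21, 30, 12, 18]
`value = data[-1]` → value = 18
So value = 18

Answer: 18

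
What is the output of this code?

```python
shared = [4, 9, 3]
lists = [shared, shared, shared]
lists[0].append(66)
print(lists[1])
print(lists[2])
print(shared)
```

Key concept: list of same reference.
Step by step:
`shared = [4, 9, 3]` → shared = [4, 9, 3]
`lists = [shared, shared, shared]` → lists = [[4, 9, 3], [4, 9, 3], [4, 9, 3]]
`lists[0].append(66)` → shared = [4, 9, 3, 66]; lists = [[4, 9, 3, 66], [4, 9, 3, 66], [4, 9, 3, 66]]
`print(lists[1])` → prints [4, 9, 3, 66]
`print(lists[2])` → prints [4, 9, 3, 66]
`print(shared)` → prints [4, 9, 3, 66]

Answer:
[4, 9, 3, 66]
[4, 9, 3, 66]
[4, 9, 3, 66]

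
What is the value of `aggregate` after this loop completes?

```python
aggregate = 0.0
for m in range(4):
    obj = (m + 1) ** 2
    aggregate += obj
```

Sum of squared losses 1² + 2² + ... + 4²
`aggregate` takes the values: 0.0 → 1.0 → 5.0 → 14.0 → 30.0

Answer: 30.0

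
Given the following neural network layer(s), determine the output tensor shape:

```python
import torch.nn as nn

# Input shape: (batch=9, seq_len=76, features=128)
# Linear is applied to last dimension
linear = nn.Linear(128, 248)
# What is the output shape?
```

Input: (9, 76, 128) -> Output: (9, 76, 248)

Answer: (9, 76, 248)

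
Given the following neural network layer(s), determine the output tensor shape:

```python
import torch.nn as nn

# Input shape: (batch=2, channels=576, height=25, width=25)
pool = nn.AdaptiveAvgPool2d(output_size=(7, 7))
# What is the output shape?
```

Input: (2, 576, 25, 25) -> Output: (2, 576, 7, 7)

Answer: (2, 576, 7, 7)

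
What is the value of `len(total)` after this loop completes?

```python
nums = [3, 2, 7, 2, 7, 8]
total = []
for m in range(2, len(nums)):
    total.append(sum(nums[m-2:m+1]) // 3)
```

Number of 3-element averages
`total` takes the values: [] → [4] → [4, 3] → [4, 3, 5] → [4, 3, 5, 5]
So `len(total)` = 4

Answer: 4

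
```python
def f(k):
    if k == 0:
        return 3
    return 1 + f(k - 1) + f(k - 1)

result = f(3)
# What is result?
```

f(k) = 1 + 2·f(k-1), f(0)=3. Closed form: (3+1)·2^3 - 1 = 31.

Answer: 31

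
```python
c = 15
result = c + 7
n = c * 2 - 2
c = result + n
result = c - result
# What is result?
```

Trace:
`c = 15` → c = 15
`result = c + 7` → result = 22
`n = c * 2 - 2` → n = 28
`c = result + n` → c = 50
`result = c - result` → result = 28
So result = 28

Answer: 28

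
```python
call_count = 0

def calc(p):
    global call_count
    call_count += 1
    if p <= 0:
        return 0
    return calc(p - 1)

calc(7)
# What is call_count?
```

Linear recursion stepping by 1: 8 calls from p=7 down to ≤0.

Answer: 8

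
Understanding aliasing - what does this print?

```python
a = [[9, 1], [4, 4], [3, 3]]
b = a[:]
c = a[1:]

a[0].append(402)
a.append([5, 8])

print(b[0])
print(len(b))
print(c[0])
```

Key concept: slice with nested mutation.
Step by step:
`a = [[9, 1], [4, 4], [3, 3]]` → a = [[9, 1], [4, 4], [3, 3]]
`b = a[:]` → b = [[9, 1], [4, 4], [3, 3]]
`c = a[1:]` → c = [[4, 4], [3, 3]]
`a[0].append(402)` → a = [[9, 1, 402], [4, 4], [3, 3]]; b = [[9, 1, 402], [4, 4], [3, 3]]
`a.append([5, 8])` → a = [[9, 1, 402], [4, 4], [3, 3], [5, 8]]
`print(b[0])` → prints [9, 1, 402]
`print(len(b))` → prints 3
`print(c[0])` → prints [4, 4]

Answer:
[9, 1, 402]
3
[4, 4]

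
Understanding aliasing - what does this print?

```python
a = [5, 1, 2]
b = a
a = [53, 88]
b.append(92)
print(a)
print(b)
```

Key concept: rebinding vs mutation: a is rebound to a new list, b still points at the original.
Step by step:
`a = [5, 1, 2]` → a = [5, 1, 2]
`b = a` → b = [5, 1, 2] (same object as a)
`a = [53, 88]` → a = [53, 88]
`b.append(92)` → b = [5, 1, 2, 92]
`print(a)` → prints [53, 88]
`print(b)` → prints [5, 1, 2, 92]

Answer:
[53, 88]
[5, 1, 2, 92]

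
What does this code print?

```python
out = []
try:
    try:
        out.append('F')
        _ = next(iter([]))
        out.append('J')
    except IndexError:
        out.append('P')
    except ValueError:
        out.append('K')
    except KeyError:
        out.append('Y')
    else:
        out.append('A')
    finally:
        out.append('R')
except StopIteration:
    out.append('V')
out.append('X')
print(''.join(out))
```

Execution trace: 'F' (try body) → 'R' (finally) → 'V' (outer except StopIteration) → 'X' (after the try/except). Output: FRVX

Answer: FRVX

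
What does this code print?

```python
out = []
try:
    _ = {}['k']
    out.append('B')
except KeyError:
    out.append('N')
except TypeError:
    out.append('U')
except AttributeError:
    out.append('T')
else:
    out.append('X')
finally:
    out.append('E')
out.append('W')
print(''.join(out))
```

Execution trace: 'N' (except KeyError) → 'E' (finally) → 'W' (after the try/except). Output: NEW

Answer: NEW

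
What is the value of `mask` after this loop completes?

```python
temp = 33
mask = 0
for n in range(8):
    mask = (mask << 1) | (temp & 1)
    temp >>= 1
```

Reverse lowest 8 bits of 33
`mask` takes the values: 0 → 1 → 2 → 4 → 8 → 16 → 33 → 66 → 132

Answer: 132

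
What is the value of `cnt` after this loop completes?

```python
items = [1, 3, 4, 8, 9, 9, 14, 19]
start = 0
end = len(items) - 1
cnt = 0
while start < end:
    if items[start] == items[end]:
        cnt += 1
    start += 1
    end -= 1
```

Count matching pairs from ends
`cnt` takes the values: 0

Answer: 0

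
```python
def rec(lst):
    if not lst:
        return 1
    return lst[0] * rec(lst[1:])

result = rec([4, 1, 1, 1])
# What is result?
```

Product over [4, 1, 1, 1] = 4 * 1 * 1 * 1 = 4

Answer: 4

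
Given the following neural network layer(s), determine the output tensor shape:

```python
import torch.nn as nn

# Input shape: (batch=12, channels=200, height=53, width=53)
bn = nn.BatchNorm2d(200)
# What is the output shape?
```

Input: (12, 200, 53, 53) -> Output: (12, 200, 53, 53)

Answer: (12, 200, 53, 53)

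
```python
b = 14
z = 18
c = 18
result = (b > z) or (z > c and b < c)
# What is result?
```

Trace:
`b = 14` → b = 14
`z = 18` → z = 18
`c = 18` → c = 18
`result = (b > z) or (z > c and b < c)` → result = False
So result = False

Answer: False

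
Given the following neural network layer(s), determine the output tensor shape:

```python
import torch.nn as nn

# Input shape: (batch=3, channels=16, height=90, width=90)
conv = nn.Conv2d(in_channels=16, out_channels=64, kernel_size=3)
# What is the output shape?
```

Input: (3, 16, 90, 90) -> Output: (3, 64, 88, 88)

Answer: (3, 64, 88, 88)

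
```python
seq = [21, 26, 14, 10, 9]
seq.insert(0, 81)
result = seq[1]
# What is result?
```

Trace:
`seq = [21, 26, 14, 10, 9]` → seq = [21, 26, 14, 10, 9]
`seq.insert(0, 81)` → seq = [81, 21, 26, 14, 10, 9]
`result = seq[1]` → result = 21
So result = 21

Answer: 21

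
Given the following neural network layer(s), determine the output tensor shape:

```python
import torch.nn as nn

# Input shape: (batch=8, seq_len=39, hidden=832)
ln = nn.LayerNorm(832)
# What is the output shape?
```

Input: (8, 39, 832) -> Output: (8, 39, 832)

Answer: (8, 39, 832)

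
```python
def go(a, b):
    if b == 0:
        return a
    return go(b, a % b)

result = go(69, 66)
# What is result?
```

go(69, 66) -> go(66, 3) -> go(3, 0) -> 3

Answer: 3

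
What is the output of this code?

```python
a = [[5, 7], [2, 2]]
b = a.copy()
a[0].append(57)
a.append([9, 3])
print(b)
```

Key concept: shallow copy with nested lists.
Step by step:
`a = [[5, 7], [2, 2]]` → a = [[5, 7], [2, 2]]
`b = a.copy()` → b = [[5, 7], [2, 2]]
`a[0].append(57)` → a = [[5, 7, 57], [2, 2]]; b = [[5, 7, 57], [2, 2]]
`a.append([9, 3])` → a = [[5, 7, 57], [2, 2], [9, 3]]
`print(b)` → prints [[5, 7, 57], [2, 2]]

Answer: [[5, 7, 57], [2, 2]]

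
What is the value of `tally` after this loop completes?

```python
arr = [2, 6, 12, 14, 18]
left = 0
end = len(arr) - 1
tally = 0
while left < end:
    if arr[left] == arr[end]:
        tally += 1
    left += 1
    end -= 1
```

Count matching pairs from ends
`tally` takes the values: 0

Answer: 0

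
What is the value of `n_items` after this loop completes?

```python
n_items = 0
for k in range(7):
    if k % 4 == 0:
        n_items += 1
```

Count numbers divisible by 4 in range(7)
`n_items` takes the values: 0 → 1 → 2

Answer: 2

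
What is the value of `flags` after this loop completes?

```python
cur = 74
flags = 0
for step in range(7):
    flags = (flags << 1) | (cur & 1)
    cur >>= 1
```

Reverse lowest 7 bits of 74
`flags` takes the values: 0 → 1 → 2 → 5 → 10 → 20 → 41

Answer: 41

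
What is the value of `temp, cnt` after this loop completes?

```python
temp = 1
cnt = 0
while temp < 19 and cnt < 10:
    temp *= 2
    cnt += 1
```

Double until >= 19 or 10 iterations
`temp, cnt` takes the values: (1, 0) → (2, 0) → (2, 1) → (4, 1) → (4, 2) → (8, 2) → (8, 3) → (16, 3) → (16, 4) → (32, 4) → (32, 5)

Answer: 32, 5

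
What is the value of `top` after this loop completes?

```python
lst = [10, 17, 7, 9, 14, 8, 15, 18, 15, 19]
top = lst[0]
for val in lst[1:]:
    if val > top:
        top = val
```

Maximum of [10, 17, 7, 9, 14, 8, 15, 18, 15, 19]
`top` takes the values: 10 → 17 → 18 → 19

Answer: 19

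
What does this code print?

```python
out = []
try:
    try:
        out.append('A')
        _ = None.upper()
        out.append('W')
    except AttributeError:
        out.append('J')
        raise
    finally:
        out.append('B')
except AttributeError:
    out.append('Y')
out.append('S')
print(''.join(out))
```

Execution trace: 'A' (inner try body) → 'J' (inner except AttributeError) → 'B' (inner finally) → 'Y' (outer except AttributeError) → 'S' (after the try/except). Output: AJBYS

Answer: AJBYS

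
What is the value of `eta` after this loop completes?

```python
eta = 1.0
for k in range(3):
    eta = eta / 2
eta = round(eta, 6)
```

Halving LR 3 times: 1 / 2^3
`eta` takes the values: 1.0 → 0.5 → 0.25 → 0.125

Answer: 0.125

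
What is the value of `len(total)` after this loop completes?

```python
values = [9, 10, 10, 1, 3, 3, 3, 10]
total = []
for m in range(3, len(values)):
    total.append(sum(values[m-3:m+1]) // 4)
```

Number of 4-element averages
`total` takes the values: [] → [7] → [7, 6] → [7, 6, 4] → [7, 6, 4, 2] → [7, 6, 4, 2, 4]
So `len(total)` = 5

Answer: 5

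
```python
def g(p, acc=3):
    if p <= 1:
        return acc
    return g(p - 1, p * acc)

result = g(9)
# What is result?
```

Accumulator trace (n, acc): (9, 3) -> (8, 27) -> (7, 216) -> (6, 1512) -> (5, 9072) -> (4, 45360) -> (3, 181440) -> (2, 544320) -> (1, 1088640) -> return 1088640

Answer: 1088640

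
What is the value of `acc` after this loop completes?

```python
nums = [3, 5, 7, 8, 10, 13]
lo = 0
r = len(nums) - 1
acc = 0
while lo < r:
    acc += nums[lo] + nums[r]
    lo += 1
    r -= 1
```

Sum of pairs from ends
`acc` takes the values: 0 → 16 → 31 → 46

Answer: 46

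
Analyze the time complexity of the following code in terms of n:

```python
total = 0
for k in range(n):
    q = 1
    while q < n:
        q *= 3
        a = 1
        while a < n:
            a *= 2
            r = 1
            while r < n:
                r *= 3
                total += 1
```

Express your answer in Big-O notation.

Each loop level contributes: n × log n × log n × log n. Multiplying the contributions gives O(n log^3 n).

Answer: O(n log^3 n)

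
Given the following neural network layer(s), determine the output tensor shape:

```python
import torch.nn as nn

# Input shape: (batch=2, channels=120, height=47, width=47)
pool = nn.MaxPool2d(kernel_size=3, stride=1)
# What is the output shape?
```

Input: (2, 120, 47, 47) -> Output: (2, 120, 45, 45)

Answer: (2, 120, 45, 45)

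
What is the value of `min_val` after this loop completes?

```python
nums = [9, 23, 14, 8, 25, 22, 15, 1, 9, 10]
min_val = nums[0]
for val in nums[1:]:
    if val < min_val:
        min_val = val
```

Minimum of [9, 23, 14, 8, 25, 22, 15, 1, 9, 10]
`min_val` takes the values: 9 → 8 → 1

Answer: 1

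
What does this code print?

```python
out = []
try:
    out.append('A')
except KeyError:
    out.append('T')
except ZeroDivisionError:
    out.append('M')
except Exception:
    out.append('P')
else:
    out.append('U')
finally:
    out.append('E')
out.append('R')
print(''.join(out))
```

Execution trace: 'A' (try body, no exception) → 'U' (else) → 'E' (finally) → 'R' (after the try/except). Output: AUER

Answer: AUER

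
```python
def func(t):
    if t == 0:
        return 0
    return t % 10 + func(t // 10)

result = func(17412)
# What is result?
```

Sum of digits of 17412: 2 + 1 + 4 + 7 + 1 = 15

Answer: 15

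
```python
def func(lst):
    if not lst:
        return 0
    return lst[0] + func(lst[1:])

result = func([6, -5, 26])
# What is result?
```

6 + (-5) + 26 + 0 = 27

Answer: 27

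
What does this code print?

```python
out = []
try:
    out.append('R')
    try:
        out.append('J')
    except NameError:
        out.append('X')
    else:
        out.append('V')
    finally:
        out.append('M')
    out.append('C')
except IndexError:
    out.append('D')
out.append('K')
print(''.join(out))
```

Execution trace: 'R' (try body) → 'J' (inner try body, no exception) → 'V' (inner else) → 'M' (inner finally) → 'C' (try body, no exception) → 'K' (after the try/except). Output: RJVMCK

Answer: RJVMCK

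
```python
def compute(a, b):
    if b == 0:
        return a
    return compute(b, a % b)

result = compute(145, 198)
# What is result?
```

compute(145, 198) -> compute(198, 145) -> compute(145, 53) -> compute(53, 39) -> compute(39, 14) -> compute(14, 11) -> compute(11, 3) -> compute(3, 2) -> compute(2, 1) -> compute(1, 0) -> 1

Answer: 1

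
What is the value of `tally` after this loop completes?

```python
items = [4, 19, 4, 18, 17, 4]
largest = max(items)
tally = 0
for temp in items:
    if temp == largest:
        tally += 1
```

Count of max value 19 in [4, 19, 4, 18, 17, 4]
`tally` takes the values: 0 → 1

Answer: 1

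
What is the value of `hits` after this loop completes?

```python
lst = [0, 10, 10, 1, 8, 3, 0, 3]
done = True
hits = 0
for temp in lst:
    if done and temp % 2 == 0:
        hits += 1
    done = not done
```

Count even values at even positions
`hits` takes the values: 0 → 1 → 2 → 3 → 4

Answer: 4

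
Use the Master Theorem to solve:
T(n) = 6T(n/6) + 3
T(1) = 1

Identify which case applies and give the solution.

a=6, b=6, f(n)=3. log_6(6) = 1. Since c=0 < 1, Case 1 applies: T(n) = Θ(n^log_b(a)) = O(n).

Answer: O(n) - Case 1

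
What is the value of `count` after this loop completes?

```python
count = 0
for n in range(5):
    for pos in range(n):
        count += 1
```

Triangle number: 0+1+2+...+4
`count` takes the values: 0 → 1 → 2 → 3 → 4 → 5 → 6 → 7 → 8 → 9 → 10

Answer: 10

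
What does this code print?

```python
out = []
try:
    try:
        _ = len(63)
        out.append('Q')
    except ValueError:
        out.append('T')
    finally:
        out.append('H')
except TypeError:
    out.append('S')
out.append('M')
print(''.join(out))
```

Execution trace: 'H' (inner finally) → 'S' (outer except TypeError) → 'M' (after the try/except). Output: HSM

Answer: HSM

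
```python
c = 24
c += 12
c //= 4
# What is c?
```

Trace:
`c = 24` → c = 24
`c += 12` → c = 36
`c //= 4` → c = 9
So c = 9

Answer: 9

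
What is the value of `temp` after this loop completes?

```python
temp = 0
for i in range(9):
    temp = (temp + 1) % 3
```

Increment mod 3, 9 times = 0
`temp` takes the values: 0 → 1 → 2 → 0 → 1 → 2 → 0 → 1 → 2 → 0

Answer: 0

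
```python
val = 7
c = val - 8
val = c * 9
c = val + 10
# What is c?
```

Trace:
`val = 7` → val = 7
`c = val - 8` → c = -1
`val = c * 9` → val = -9
`c = val + 10` → c = 1
So c = 1

Answer: 1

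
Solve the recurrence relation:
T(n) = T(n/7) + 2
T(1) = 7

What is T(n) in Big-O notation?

Each step divides n by 7 and adds 2. After log_7(n) steps we reach T(1)=7. So T(n) = 2·log_7(n) + 7 = O(log n).

Answer: O(log n)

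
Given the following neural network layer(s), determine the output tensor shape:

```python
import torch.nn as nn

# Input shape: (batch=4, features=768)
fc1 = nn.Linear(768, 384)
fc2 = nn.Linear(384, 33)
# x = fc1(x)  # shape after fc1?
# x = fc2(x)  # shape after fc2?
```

Input: (4, 768) -> after fc1: (4, 384) -> Output: (4, 33)

Answer: (4, 33)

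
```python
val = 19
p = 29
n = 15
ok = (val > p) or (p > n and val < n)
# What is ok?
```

Trace:
`val = 19` → val = 19
`p = 29` → p = 29
`n = 15` → n = 15
`ok = (val > p) or (p > n and val < n)` → ok = False
So ok = False

Answer: False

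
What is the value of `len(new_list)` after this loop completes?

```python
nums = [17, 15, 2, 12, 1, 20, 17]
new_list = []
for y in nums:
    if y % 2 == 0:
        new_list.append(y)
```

Count even numbers in [17, 15, 2, 12, 1, 20, 17]
`new_list` takes the values: [] → [2] → [2, 12] → [2, 12, 20]
So `len(new_list)` = 3

Answer: 3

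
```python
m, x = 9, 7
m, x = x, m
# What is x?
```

Trace:
`m, x = 9, 7` → m = 9; x = 7
`m, x = x, m` → m = 7; x = 9
So x = 9

Answer: 9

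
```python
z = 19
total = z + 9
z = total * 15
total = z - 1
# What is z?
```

Trace:
`z = 19` → z = 19
`total = z + 9` → total = 28
`z = total * 15` → z = 420
`total = z - 1` → total = 419
So z = 420

Answer: 420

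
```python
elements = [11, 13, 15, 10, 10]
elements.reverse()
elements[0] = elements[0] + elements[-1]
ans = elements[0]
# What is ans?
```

Trace:
`elements = [11, 13, 15, 10, 10]` → elements = [11, 13, 15, 10, 10]
`elements.reverse()` → elements = [10, 10, 15, 13, 11]
`elements[0] = elements[0] + elements[-1]` → elements = [21, 10, 15, 13, 11]
`ans = elements[0]` → ans = 21
So ans = 21

Answer: 21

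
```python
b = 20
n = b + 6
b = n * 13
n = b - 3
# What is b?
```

Trace:
`b = 20` → b = 20
`n = b + 6` → n = 26
`b = n * 13` → b = 338
`n = b - 3` → n = 335
So b = 338

Answer: 338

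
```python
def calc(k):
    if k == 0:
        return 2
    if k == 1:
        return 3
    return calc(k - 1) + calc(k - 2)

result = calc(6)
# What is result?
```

Build up from base cases: calc(0)=2, calc(1)=3, calc(2)=5, calc(3)=8, calc(4)=13, calc(5)=21, calc(6)=34

Answer: 34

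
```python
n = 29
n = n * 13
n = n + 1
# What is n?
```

Trace:
`n = 29` → n = 29
`n = n * 13` → n = 377
`n = n + 1` → n = 378
So n = 378

Answer: 378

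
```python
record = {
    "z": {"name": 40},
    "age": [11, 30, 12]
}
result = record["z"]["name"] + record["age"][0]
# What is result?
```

Trace:
`record = { ...` → record = {'z': {'name': 40}, 'age': [11, 30, 12]}
`result = record["z"]["name"] + record["age"][0]` → result = 51
So result = 51

Answer: 51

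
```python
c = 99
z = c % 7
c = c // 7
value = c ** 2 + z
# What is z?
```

Trace:
`c = 99` → c = 99
`z = c % 7` → z = 1
`c = c // 7` → c = 14
`value = c ** 2 + z` → value = 197
So z = 1

Answer: 1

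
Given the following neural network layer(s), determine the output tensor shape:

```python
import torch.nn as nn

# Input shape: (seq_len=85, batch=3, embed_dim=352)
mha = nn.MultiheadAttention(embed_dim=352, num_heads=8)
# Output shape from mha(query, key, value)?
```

Input: (85, 3, 352) -> Output: (85, 3, 352)

Answer: (85, 3, 352)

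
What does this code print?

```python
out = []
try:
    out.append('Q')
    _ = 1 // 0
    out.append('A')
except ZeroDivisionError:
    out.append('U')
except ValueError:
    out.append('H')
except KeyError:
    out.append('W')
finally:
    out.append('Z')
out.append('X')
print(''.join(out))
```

Execution trace: 'Q' (try body) → 'U' (except ZeroDivisionError) → 'Z' (finally) → 'X' (after the try/except). Output: QUZX

Answer: QUZX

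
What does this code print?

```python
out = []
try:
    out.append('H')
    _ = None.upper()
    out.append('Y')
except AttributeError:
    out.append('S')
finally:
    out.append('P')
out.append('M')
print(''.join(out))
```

Execution trace: 'H' (try body) → 'S' (except AttributeError) → 'P' (finally) → 'M' (after the try/except). Output: HSPM

Answer: HSPM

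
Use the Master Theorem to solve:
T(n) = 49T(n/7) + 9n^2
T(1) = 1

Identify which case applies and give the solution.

a=49, b=7, f(n)=9n^2. log_7(49) = 2. Since c=2 = 2, Case 2 applies: T(n) = Θ(n^log_b(a) · log n) = O(n^2 log n).

Answer: O(n^2 log n) - Case 2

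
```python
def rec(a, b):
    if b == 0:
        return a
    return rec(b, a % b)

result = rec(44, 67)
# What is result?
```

rec(44, 67) -> rec(67, 44) -> rec(44, 23) -> rec(23, 21) -> rec(21, 2) -> rec(2, 1) -> rec(1, 0) -> 1

Answer: 1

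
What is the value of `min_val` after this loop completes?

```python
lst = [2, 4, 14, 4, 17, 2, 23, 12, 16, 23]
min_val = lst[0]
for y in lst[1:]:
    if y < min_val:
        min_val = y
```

Minimum of [2, 4, 14, 4, 17, 2, 23, 12, 16, 23]
`min_val` takes the values: 2

Answer: 2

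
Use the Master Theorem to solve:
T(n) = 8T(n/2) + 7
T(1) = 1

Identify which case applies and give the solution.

a=8, b=2, f(n)=7. log_2(8) = 3. Since c=0 < 3, Case 1 applies: T(n) = Θ(n^log_b(a)) = O(n^3).

Answer: O(n^3) - Case 1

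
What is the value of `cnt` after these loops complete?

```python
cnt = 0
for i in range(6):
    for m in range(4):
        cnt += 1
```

6 * 4 = 24
`cnt` takes the values: 0 → 1 → 2 → 3 → 4 → 5 → 6 → 7 → 8 → 9 → 10 → 11 → 12 → 13 → 14 → 15 → 16 → 17 → 18 → 19 → 20 → 21 → 22 → 23 → 24

Answer: 24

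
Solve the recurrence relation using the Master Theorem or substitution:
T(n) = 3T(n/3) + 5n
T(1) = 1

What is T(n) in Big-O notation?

By Master Theorem: a=3, b=3, f(n)=5n. Since log_3(3) = 1 and f(n) = Θ(n^1), Case 2 applies. T(n) = O(n log n).

Answer: O(n log n)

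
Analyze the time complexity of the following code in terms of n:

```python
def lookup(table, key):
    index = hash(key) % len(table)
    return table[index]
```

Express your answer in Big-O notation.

This is Hash table lookup (average case). Time complexity: O(1).

Answer: O(1)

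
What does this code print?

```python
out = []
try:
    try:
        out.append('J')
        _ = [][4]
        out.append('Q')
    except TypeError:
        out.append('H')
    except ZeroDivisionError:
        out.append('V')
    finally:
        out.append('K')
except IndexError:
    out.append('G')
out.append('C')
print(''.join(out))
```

Execution trace: 'J' (try body) → 'K' (finally) → 'G' (outer except IndexError) → 'C' (after the try/except). Output: JKGC

Answer: JKGC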